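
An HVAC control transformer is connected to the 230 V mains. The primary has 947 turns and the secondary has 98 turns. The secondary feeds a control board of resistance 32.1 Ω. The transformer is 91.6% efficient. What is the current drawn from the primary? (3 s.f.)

I_p ≈ 0.0838 A

V_s = 230 × 98/947 = 23.801 V.
I_s = V_s/R = 23.801/32.1 = 0.74148 A.
P_out = V_s I_s = 23.801 × 0.74148 = 17.648 W.
P_in = P_out/η = 17.648/0.916 = 19.267 W.
I_p = P_in/V_p = 19.267/230 = 0.0838 A.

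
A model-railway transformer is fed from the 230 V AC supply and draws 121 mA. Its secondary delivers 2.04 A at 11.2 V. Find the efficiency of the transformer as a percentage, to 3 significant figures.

η ≈ 82.1%

P_in = 230 × 0.121 = 27.8300 W.
P_out = 11.2 × 2.04 = 22.8480 W.
η = P_out/P_in = 22.8480/27.8300 = 0.821.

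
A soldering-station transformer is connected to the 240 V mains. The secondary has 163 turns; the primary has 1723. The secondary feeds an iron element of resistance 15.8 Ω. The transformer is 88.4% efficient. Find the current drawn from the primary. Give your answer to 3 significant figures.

V_s = 240 × 163/1723 = 22.705 V.
I_s = V_s/R = 22.705/15.8 = 1.4370 A.
P_out = V_s I_s = 22.705 × 1.4370 = 32.626 W.
P_in = P_out/η = 32.626/0.884 = 36.908 W.
I_p = P_in/V_p = 36.908/240 = 0.154 A.

I_p ≈ 0.154 A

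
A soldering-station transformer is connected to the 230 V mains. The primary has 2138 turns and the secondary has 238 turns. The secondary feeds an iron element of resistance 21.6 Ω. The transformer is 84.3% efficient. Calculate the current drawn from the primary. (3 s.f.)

I_p ≈ 0.157 A

V_s = 230 × 238/2138 = 25.603 V.
I_s = V_s/R = 25.603/21.6 = 1.1853 A.
P_out = V_s I_s = 25.603 × 1.1853 = 30.349 W.
P_in = P_out/η = 30.349/0.843 = 36.001 W.
I_p = P_in/V_p = 36.001/230 = 0.157 A.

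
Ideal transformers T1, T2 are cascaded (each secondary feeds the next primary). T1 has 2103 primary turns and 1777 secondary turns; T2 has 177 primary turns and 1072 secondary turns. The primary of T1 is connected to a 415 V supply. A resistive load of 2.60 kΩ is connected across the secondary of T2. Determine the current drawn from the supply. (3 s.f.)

I_supply ≈ 4.18 A

Secondary of T1: V = 415.00 × 1777/2103 = 350.67 V.
Secondary of T2: V = 350.67 × 1072/177 = 2123.8 V.
I_load = 2123.8/2600 = 0.81685 A, so P_out = 2123.8 × 0.81685 = 1734.9 W.
All ideal ⇒ P_in = P_out, so I_supply = 1734.9/415 = 4.18 A.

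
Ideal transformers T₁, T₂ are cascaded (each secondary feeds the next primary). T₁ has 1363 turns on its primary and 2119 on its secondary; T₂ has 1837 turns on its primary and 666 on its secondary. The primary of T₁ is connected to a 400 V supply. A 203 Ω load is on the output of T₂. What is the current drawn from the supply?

I_supply ≈ 0.626 A

Secondary of T₁: V = 400.00 × 2119/1363 = 621.86 V.
Secondary of T₂: V = 621.86 × 666/1837 = 225.46 V.
I_load = 225.46/203 = 1.1106 A, so P_out = 225.46 × 1.1106 = 250.39 W.
All ideal ⇒ P_in = P_out, so I_supply = 250.39/400 = 0.626 A.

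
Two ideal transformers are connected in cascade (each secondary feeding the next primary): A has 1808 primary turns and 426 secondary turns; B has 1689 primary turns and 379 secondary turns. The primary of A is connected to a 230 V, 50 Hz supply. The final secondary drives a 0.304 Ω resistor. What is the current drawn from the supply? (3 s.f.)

Secondary of A: V = 230.00 × 426/1808 = 54.192 V.
Secondary of B: V = 54.192 × 379/1689 = 12.160 V.
I_load = 12.160/0.304 = 40.001 A, so P_out = 12.160 × 40.001 = 486.43 W.
All ideal ⇒ P_in = P_out, so I_supply = 486.43/230 = 2.11 A.

I_supply ≈ 2.11 A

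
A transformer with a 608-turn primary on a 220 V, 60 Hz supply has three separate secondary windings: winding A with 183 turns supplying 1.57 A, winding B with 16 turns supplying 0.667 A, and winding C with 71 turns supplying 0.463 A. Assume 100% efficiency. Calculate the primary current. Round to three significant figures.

I_p ≈ 0.544 A

V_A = 220 × 183/608 = 66.217 V; V_B = 220 × 16/608 = 5.7895 V; V_C = 220 × 71/608 = 25.691 V.
P_out = V_A I_A + V_B I_B + V_C I_C = 66.217×1.57 + 5.7895×0.667 + 25.691×0.463 = 103.96 + 3.8616 + 11.895 = 119.72 W.
Ideal ⇒ P_in = P_out, so I_p = P_out/V_p = 119.72/220 = 0.544 A.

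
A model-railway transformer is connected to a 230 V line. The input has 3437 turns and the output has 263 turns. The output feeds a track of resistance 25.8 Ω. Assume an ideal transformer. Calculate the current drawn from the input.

I_in ≈ 0.0522 A

V_out = V_in × N_out/N_in = 230 × 263/3437 = 17.600 V.
I_out = V_out/R = 17.600/25.8 = 0.68216 A.
For an ideal transformer I_in N_in = I_out N_out, so I_in = 0.68216 × 263/3437 = 0.0522 A.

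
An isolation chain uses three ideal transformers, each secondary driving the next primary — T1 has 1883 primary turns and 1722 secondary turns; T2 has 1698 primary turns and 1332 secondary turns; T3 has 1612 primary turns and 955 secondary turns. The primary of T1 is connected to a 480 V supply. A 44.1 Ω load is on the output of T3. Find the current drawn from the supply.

After T1: V = 480.00 × 1722/1883 = 438.96 V.
After T2: V = 438.96 × 1332/1698 = 344.34 V.
After T3: V = 344.34 × 955/1612 = 204.00 V.
I_load = 204.00/44.1 = 4.6258 A, so P_out = 204.00 × 4.6258 = 943.67 W.
All ideal ⇒ P_in = P_out, so I_supply = 943.67/480 = 1.97 A.

I_supply ≈ 1.97 A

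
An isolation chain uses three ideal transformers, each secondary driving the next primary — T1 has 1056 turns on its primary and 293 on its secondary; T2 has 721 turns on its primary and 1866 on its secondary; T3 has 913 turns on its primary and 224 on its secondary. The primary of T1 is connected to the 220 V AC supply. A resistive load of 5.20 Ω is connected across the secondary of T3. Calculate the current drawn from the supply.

Secondary of T1: V = 220.00 × 293/1056 = 61.042 V.
Secondary of T2: V = 61.042 × 1866/721 = 157.98 V.
Secondary of T3: V = 157.98 × 224/913 = 38.760 V.
I_load = 38.760/5.20 = 7.4538 A, so P_out = 38.760 × 7.4538 = 288.91 W.
All ideal ⇒ P_in = P_out, so I_supply = 288.91/220 = 1.31 A.

I_supply ≈ 1.31 A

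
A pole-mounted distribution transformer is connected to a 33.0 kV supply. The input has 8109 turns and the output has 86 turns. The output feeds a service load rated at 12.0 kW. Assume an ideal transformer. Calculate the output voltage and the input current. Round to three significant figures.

V_out = V_in × N_out/N_in = 33000 × 86/8109 = 349.98 V.
I_out = P/V_out = 12000/349.98 = 34.288 A.
I_in = I_out × N_out/N_in = 34.288 × 86/8109 = 0.364 A.

V_out ≈ 350 V, I_in ≈ 0.364 A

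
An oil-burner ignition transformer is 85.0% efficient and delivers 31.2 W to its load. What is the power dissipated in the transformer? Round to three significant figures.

P_in = P_out/η = 31.2/0.850 = 36.7059 W.
P_loss = P_in − P_out = 36.7059 − 31.2 = 5.51 W.

P_loss ≈ 5.51 W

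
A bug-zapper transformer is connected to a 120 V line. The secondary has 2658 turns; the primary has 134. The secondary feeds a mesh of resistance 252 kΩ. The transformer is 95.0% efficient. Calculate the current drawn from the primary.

I_p ≈ 0.197 A

V_s = 120 × 2658/134 = 2380.3 V.
I_s = V_s/R = 2380.3/252000 = 0.0094456 A.
P_out = V_s I_s = 2380.3 × 0.0094456 = 22.483 W.
P_in = P_out/η = 22.483/0.950 = 23.667 W.
I_p = P_in/V_p = 23.667/120 = 0.197 A.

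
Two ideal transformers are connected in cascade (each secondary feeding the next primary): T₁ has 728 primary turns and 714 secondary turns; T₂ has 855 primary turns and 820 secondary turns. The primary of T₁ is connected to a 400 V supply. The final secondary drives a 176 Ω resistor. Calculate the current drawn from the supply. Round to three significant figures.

I_supply ≈ 2.01 A

Secondary of T₁: V = 400.00 × 714/728 = 392.31 V.
Secondary of T₂: V = 392.31 × 820/855 = 376.25 V.
I_load = 376.25/176 = 2.1378 A, so P_out = 376.25 × 2.1378 = 804.33 W.
All ideal ⇒ P_in = P_out, so I_supply = 804.33/400 = 2.01 A.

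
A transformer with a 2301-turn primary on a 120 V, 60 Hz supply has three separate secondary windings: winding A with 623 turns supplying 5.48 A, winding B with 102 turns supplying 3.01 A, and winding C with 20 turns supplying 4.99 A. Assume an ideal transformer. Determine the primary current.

V_A = 120 × 623/2301 = 32.490 V; V_B = 120 × 102/2301 = 5.3194 V; V_C = 120 × 20/2301 = 1.0430 V.
P_out = V_A I_A + V_B I_B + V_C I_C = 32.490×5.48 + 5.3194×3.01 + 1.0430×4.99 = 178.05 + 16.011 + 5.2047 = 199.26 W.
Ideal ⇒ P_in = P_out, so I_p = P_out/V_p = 199.26/120 = 1.66 A.

I_p ≈ 1.66 A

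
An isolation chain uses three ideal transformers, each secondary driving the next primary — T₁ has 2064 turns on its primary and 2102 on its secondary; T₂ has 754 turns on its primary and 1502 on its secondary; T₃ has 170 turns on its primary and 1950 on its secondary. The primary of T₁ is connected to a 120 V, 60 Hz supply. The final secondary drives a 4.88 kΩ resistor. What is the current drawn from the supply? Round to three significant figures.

After T₁: V = 120.00 × 2102/2064 = 122.21 V.
After T₂: V = 122.21 × 1502/754 = 243.45 V.
After T₃: V = 243.45 × 1950/170 = 2792.5 V.
I_load = 2792.5/4880 = 0.57223 A, so P_out = 2792.5 × 0.57223 = 1597.9 W.
All ideal ⇒ P_in = P_out, so I_supply = 1597.9/120 = 13.3 A.

I_supply ≈ 13.3 A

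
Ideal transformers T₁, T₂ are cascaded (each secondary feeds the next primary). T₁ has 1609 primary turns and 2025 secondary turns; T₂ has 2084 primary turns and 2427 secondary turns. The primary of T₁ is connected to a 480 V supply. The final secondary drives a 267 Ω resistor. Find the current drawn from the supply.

I_supply ≈ 3.86 A

After T₁: V = 480.00 × 2025/1609 = 604.10 V.
After T₂: V = 604.10 × 2427/2084 = 703.53 V.
I_load = 703.53/267 = 2.6349 A, so P_out = 703.53 × 2.6349 = 1853.8 W.
All ideal ⇒ P_in = P_out, so I_supply = 1853.8/480 = 3.86 A.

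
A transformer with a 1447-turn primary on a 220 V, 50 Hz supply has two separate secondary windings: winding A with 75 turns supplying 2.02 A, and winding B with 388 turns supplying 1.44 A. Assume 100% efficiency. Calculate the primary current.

I_p ≈ 0.491 A

V_A = 220 × 75/1447 = 11.403 V; V_B = 220 × 388/1447 = 58.991 V.
P_out = V_A I_A + V_B I_B = 11.403×2.02 + 58.991×1.44 = 23.034 + 84.947 = 107.98 W.
Ideal ⇒ P_in = P_out, so I_p = P_out/V_p = 107.98/220 = 0.491 A.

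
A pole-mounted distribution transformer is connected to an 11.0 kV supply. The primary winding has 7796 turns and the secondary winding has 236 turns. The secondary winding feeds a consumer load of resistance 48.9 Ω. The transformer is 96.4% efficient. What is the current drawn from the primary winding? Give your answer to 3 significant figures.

I_p ≈ 0.214 A

V_s = 11000 × 236/7796 = 332.99 V.
I_s = V_s/R = 332.99/48.9 = 6.8096 A.
P_out = V_s I_s = 332.99 × 6.8096 = 2267.5 W.
P_in = P_out/η = 2267.5/0.964 = 2352.2 W.
I_p = P_in/V_p = 2352.2/11000 = 0.214 A.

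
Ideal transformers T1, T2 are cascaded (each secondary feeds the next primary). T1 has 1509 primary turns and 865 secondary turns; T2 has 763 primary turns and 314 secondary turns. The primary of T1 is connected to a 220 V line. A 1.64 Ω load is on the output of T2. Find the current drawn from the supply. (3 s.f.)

Secondary of T1: V = 220.00 × 865/1509 = 126.11 V.
Secondary of T2: V = 126.11 × 314/763 = 51.898 V.
I_load = 51.898/1.64 = 31.645 A, so P_out = 51.898 × 31.645 = 1642.3 W.
All ideal ⇒ P_in = P_out, so I_supply = 1642.3/220 = 7.47 A.

I_supply ≈ 7.47 A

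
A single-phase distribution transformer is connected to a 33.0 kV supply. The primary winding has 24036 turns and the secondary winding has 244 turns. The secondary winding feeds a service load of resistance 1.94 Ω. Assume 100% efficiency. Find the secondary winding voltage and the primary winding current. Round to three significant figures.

V_s ≈ 335 V, I_p ≈ 1.75 A

V_s = V_p × N_s/N_p = 33000 × 244/24036 = 335.00 V.
I_s = V_s/R = 335.00/1.94 = 172.68 A.
I_p = I_s × N_s/N_p = 172.68 × 244/24036 = 1.75 A.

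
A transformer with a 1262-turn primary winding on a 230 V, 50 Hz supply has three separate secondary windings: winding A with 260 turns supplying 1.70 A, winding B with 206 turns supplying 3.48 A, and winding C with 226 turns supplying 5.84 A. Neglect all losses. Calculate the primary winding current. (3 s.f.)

V_A = 230 × 260/1262 = 47.385 V; V_B = 230 × 206/1262 = 37.544 V; V_C = 230 × 226/1262 = 41.189 V.
P_out = V_A I_A + V_B I_B + V_C I_C = 47.385×1.70 + 37.544×3.48 + 41.189×5.84 = 80.555 + 130.65 + 240.54 = 451.75 W.
Ideal ⇒ P_in = P_out, so I_p = P_out/V_p = 451.75/230 = 1.96 A.

I_p ≈ 1.96 A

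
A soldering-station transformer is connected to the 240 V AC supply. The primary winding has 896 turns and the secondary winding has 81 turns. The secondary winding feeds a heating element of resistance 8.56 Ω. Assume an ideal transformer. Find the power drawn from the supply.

V_s = V_p × N_s/N_p = 240 × 81/896 = 21.696 V.
I_s = V_s/R = 21.696/8.56 = 2.5346 A.
I_p = I_s × N_s/N_p = 2.5346 × 81/896 = 0.22914 A.
P = V_p I_p = 240 × 0.22914 = 55.0 W.

P ≈ 55.0 W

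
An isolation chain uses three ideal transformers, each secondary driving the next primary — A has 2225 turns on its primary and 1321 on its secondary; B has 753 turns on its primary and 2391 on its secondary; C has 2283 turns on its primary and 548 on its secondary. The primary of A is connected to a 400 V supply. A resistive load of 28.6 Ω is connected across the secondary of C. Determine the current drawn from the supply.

After A: V = 400.00 × 1321/2225 = 237.48 V.
After B: V = 237.48 × 2391/753 = 754.08 V.
After C: V = 754.08 × 548/2283 = 181.01 V.
I_load = 181.01/28.6 = 6.3289 A, so P_out = 181.01 × 6.3289 = 1145.6 W.
All ideal ⇒ P_in = P_out, so I_supply = 1145.6/400 = 2.86 A.

I_supply ≈ 2.86 A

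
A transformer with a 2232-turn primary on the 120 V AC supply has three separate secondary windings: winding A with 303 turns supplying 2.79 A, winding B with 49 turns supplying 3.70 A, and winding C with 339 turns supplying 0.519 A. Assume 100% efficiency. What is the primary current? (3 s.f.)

V_A = 120 × 303/2232 = 16.290 V; V_B = 120 × 49/2232 = 2.6344 V; V_C = 120 × 339/2232 = 18.226 V.
P_out = V_A I_A + V_B I_B + V_C I_C = 16.290×2.79 + 2.6344×3.70 + 18.226×0.519 = 45.450 + 9.7473 + 9.4592 = 64.657 W.
Ideal ⇒ P_in = P_out, so I_p = P_out/V_p = 64.657/120 = 0.539 A.

I_p ≈ 0.539 A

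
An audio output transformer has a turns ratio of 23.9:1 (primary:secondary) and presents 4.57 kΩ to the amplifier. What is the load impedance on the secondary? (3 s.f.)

Z_s ≈ 8.00 Ω

Z_s = Z_p/(N_p/N_s)² = 4570/23.9² = 8.00 Ω.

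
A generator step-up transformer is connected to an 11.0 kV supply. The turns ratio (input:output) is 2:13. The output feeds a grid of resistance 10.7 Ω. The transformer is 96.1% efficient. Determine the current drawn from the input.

V_out = 11000 × 13/2 = 71500 V.
I_out = V_out/R = 71500/10.7 = 6682.2 A.
P_out = V_out I_out = 71500 × 6682.2 = 4.7778×10^8 W.
P_in = P_out/η = 4.7778×10^8/0.961 = 4.9717×10^8 W.
I_in = P_in/V_in = 4.9717×10^8/11000 = 45200 A.

I_in ≈ 45200 A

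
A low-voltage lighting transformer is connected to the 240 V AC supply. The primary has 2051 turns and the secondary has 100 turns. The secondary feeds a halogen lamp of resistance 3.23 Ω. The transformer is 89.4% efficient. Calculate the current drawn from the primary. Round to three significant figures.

I_p ≈ 0.198 A

V_s = 240 × 100/2051 = 11.702 V.
I_s = V_s/R = 11.702/3.23 = 3.6228 A.
P_out = V_s I_s = 11.702 × 3.6228 = 42.392 W.
P_in = P_out/η = 42.392/0.894 = 47.419 W.
I_p = P_in/V_p = 47.419/240 = 0.198 A.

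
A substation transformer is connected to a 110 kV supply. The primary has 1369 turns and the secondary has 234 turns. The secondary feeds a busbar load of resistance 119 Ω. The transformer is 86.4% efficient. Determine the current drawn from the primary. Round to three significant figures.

V_s = 110000 × 234/1369 = 18802 V.
I_s = V_s/R = 18802/119 = 158.00 A.
P_out = V_s I_s = 18802 × 158.00 = 2.9707×10^6 W.
P_in = P_out/η = 2.9707×10^6/0.864 = 3.4383×10^6 W.
I_p = P_in/V_p = 3.4383×10^6/110000 = 31.3 A.

I_p ≈ 31.3 A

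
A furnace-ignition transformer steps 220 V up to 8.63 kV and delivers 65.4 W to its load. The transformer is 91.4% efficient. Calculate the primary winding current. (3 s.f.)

P_in = P_out/η = 65.4/0.914 = 71.554 W.
I_p = P_in/V_p = 71.554/220 = 0.325 A.

I_p ≈ 0.325 A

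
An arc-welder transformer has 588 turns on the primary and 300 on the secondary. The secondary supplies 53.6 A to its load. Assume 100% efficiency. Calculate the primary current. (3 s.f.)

For an ideal transformer I_p/I_s = N_s/N_p, so I_p = 53.6 × 300/588 = 27.3 A.

I_p ≈ 27.3 A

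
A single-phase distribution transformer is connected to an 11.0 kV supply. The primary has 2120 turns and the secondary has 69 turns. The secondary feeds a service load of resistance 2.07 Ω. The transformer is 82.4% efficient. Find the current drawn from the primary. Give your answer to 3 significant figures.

I_p ≈ 6.83 A

V_s = 11000 × 69/2120 = 358.02 V.
I_s = V_s/R = 358.02/2.07 = 172.96 A.
P_out = V_s I_s = 358.02 × 172.96 = 61922 W.
P_in = P_out/η = 61922/0.824 = 75147 W.
I_p = P_in/V_p = 75147/11000 = 6.83 A.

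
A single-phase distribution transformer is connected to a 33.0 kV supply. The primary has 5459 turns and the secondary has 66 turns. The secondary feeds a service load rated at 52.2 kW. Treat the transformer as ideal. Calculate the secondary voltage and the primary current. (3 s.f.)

V_s ≈ 399 V, I_p ≈ 1.58 A

V_s = V_p × N_s/N_p = 33000 × 66/5459 = 398.97 V.
I_s = P/V_s = 52200/398.97 = 130.84 A.
I_p = I_s × N_s/N_p = 130.84 × 66/5459 = 1.58 A.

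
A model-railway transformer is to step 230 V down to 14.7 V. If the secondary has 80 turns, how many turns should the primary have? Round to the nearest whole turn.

N_p = 1252 turns

N_p/N_s = V_p/V_s, so N_p = 80 × 230/14.7 = 1251.7 ≈ 1252 turns.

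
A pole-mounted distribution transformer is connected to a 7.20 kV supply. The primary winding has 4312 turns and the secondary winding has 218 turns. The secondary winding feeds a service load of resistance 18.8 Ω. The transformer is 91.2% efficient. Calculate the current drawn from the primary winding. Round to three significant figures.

V_s = 7200 × 218/4312 = 364.01 V.
I_s = V_s/R = 364.01/18.8 = 19.362 A.
P_out = V_s I_s = 364.01 × 19.362 = 7047.9 W.
P_in = P_out/η = 7047.9/0.912 = 7728.0 W.
I_p = P_in/V_p = 7728.0/7200 = 1.07 A.

I_p ≈ 1.07 A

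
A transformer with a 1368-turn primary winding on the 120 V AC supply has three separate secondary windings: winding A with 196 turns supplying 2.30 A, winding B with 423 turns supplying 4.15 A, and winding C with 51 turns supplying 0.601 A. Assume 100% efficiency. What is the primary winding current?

V_A = 120 × 196/1368 = 17.193 V; V_B = 120 × 423/1368 = 37.105 V; V_C = 120 × 51/1368 = 4.4737 V.
P_out = V_A I_A + V_B I_B + V_C I_C = 17.193×2.30 + 37.105×4.15 + 4.4737×0.601 = 39.544 + 153.99 + 2.6887 = 196.22 W.
Ideal ⇒ P_in = P_out, so I_p = P_out/V_p = 196.22/120 = 1.64 A.

I_p ≈ 1.64 A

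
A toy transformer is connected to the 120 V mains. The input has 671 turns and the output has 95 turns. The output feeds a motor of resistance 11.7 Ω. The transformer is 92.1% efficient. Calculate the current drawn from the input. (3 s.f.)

V_out = 120 × 95/671 = 16.990 V.
I_out = V_out/R = 16.990/11.7 = 1.4521 A.
P_out = V_out I_out = 16.990 × 1.4521 = 24.671 W.
P_in = P_out/η = 24.671/0.921 = 26.787 W.
I_in = P_in/V_in = 26.787/120 = 0.223 A.

I_in ≈ 0.223 A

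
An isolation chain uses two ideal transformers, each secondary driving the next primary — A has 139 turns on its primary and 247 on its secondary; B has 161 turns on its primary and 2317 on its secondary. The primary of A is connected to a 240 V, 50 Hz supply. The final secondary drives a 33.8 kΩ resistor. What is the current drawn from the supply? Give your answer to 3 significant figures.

I_supply ≈ 4.64 A

After A: V = 240.00 × 247/139 = 426.47 V.
After B: V = 426.47 × 2317/161 = 6137.5 V.
I_load = 6137.5/33800 = 0.18158 A, so P_out = 6137.5 × 0.18158 = 1114.5 W.
All ideal ⇒ P_in = P_out, so I_supply = 1114.5/240 = 4.64 A.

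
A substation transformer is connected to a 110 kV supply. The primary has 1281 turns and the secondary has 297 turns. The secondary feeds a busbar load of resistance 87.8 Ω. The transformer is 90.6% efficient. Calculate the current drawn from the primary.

V_s = 110000 × 297/1281 = 25504 V.
I_s = V_s/R = 25504/87.8 = 290.47 A.
P_out = V_s I_s = 25504 × 290.47 = 7.4081×10^6 W.
P_in = P_out/η = 7.4081×10^6/0.906 = 8.1767×10^6 W.
I_p = P_in/V_p = 8.1767×10^6/110000 = 74.3 A.

I_p ≈ 74.3 A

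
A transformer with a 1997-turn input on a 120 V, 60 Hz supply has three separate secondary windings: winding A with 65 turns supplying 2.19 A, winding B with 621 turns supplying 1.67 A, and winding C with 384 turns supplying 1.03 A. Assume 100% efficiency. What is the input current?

V_A = 120 × 65/1997 = 3.9059 V; V_B = 120 × 621/1997 = 37.316 V; V_C = 120 × 384/1997 = 23.075 V.
P_out = V_A I_A + V_B I_B + V_C I_C = 3.9059×2.19 + 37.316×1.67 + 23.075×1.03 = 8.5538 + 62.318 + 23.767 = 94.638 W.
Ideal ⇒ P_in = P_out, so I_in = P_out/V_in = 94.638/120 = 0.789 A.

I_in ≈ 0.789 A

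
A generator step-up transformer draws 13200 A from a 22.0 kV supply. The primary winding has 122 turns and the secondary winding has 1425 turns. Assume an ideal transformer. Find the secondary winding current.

I_s/I_p = N_p/N_s, so I_s = 13200 × 122/1425 = 1130 A.

I_s ≈ 1130 A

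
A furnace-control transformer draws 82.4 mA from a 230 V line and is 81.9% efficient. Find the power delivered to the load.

P_in = V_p I_p = 230 × 0.0824 = 18.952 W.
P_out = η P_in = 0.819 × 18.952 = 15.5 W.

P_out ≈ 15.5 W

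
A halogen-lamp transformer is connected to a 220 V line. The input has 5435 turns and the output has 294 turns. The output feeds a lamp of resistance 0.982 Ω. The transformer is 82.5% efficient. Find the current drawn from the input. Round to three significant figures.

V_out = 220 × 294/5435 = 11.901 V.
I_out = V_out/R = 11.901/0.982 = 12.119 A.
P_out = V_out I_out = 11.901 × 12.119 = 144.22 W.
P_in = P_out/η = 144.22/0.825 = 174.81 W.
I_in = P_in/V_in = 174.81/220 = 0.795 A.

I_in ≈ 0.795 A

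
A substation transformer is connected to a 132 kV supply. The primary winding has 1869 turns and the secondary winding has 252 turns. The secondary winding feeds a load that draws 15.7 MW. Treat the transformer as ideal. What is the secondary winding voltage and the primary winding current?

V_s ≈ 17800 V, I_p ≈ 119 A

V_s = V_p × N_s/N_p = 132000 × 252/1869 = 17798 V.
I_s = P/V_s = 1.57×10^7/17798 = 882.13 A.
I_p = I_s × N_s/N_p = 882.13 × 252/1869 = 119 A.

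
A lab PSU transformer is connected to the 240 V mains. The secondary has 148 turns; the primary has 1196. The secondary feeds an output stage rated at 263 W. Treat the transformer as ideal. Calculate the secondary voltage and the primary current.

V_s = V_p × N_s/N_p = 240 × 148/1196 = 29.699 V.
I_s = P/V_s = 263/29.699 = 8.8555 A.
I_p = I_s × N_s/N_p = 8.8555 × 148/1196 = 1.10 A.

V_s ≈ 29.7 V, I_p ≈ 1.10 A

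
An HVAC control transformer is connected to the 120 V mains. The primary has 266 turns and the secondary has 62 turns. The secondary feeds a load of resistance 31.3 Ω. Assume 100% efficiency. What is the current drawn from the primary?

V_s = V_p × N_s/N_p = 120 × 62/266 = 27.970 V.
I_s = V_s/R = 27.970/31.3 = 0.89361 A.
For an ideal transformer I_p N_p = I_s N_s, so I_p = 0.89361 × 62/266 = 0.208 A.

I_p ≈ 0.208 A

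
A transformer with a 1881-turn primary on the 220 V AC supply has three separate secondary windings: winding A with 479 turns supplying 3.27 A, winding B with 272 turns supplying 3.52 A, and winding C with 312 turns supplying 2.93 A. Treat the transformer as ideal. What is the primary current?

I_p ≈ 1.83 A

V_A = 220 × 479/1881 = 56.023 V; V_B = 220 × 272/1881 = 31.813 V; V_C = 220 × 312/1881 = 36.491 V.
P_out = V_A I_A + V_B I_B + V_C I_C = 56.023×3.27 + 31.813×3.52 + 36.491×2.93 = 183.20 + 111.98 + 106.92 = 402.10 W.
Ideal ⇒ P_in = P_out, so I_p = P_out/V_p = 402.10/220 = 1.83 A.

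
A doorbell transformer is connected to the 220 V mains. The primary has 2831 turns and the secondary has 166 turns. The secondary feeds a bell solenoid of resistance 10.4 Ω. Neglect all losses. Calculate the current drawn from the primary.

I_p ≈ 0.0727 A

V_s = V_p × N_s/N_p = 220 × 166/2831 = 12.900 V.
I_s = V_s/R = 12.900/10.4 = 1.2404 A.
For an ideal transformer I_p N_p = I_s N_s, so I_p = 1.2404 × 166/2831 = 0.0727 A.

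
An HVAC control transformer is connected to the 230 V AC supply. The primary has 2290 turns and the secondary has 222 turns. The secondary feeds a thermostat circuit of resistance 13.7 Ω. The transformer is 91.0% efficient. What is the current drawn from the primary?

I_p ≈ 0.173 A

V_s = 230 × 222/2290 = 22.297 V.
I_s = V_s/R = 22.297/13.7 = 1.6275 A.
P_out = V_s I_s = 22.297 × 1.6275 = 36.289 W.
P_in = P_out/η = 36.289/0.910 = 39.878 W.
I_p = P_in/V_p = 39.878/230 = 0.173 A.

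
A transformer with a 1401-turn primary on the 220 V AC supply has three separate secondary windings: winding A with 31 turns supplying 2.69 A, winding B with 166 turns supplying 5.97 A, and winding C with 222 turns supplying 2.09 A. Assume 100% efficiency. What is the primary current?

I_p ≈ 1.10 A

V_A = 220 × 31/1401 = 4.8680 V; V_B = 220 × 166/1401 = 26.067 V; V_C = 220 × 222/1401 = 34.861 V.
P_out = V_A I_A + V_B I_B + V_C I_C = 4.8680×2.69 + 26.067×5.97 + 34.861×2.09 = 13.095 + 155.62 + 72.859 = 241.57 W.
Ideal ⇒ P_in = P_out, so I_p = P_out/V_p = 241.57/220 = 1.10 A.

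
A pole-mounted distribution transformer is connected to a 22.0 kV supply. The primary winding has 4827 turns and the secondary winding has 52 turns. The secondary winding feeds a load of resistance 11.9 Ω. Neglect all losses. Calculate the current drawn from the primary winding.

V_s = V_p × N_s/N_p = 22000 × 52/4827 = 237.00 V.
I_s = V_s/R = 237.00/11.9 = 19.916 A.
For an ideal transformer I_p N_p = I_s N_s, so I_p = 19.916 × 52/4827 = 0.215 A.

I_p ≈ 0.215 A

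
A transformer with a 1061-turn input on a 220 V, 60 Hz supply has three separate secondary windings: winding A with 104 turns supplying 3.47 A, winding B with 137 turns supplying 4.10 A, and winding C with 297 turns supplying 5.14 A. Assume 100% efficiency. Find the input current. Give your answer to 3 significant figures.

V_A = 220 × 104/1061 = 21.565 V; V_B = 220 × 137/1061 = 28.407 V; V_C = 220 × 297/1061 = 61.583 V.
P_out = V_A I_A + V_B I_B + V_C I_C = 21.565×3.47 + 28.407×4.10 + 61.583×5.14 = 74.829 + 116.47 + 316.54 = 507.84 W.
Ideal ⇒ P_in = P_out, so I_in = P_out/V_in = 507.84/220 = 2.31 A.

I_in ≈ 2.31 A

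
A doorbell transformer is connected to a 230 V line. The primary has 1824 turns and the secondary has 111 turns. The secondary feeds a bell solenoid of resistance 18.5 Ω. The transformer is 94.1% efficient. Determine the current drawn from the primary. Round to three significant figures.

V_s = 230 × 111/1824 = 13.997 V.
I_s = V_s/R = 13.997/18.5 = 0.75658 A.
P_out = V_s I_s = 13.997 × 0.75658 = 10.590 W.
P_in = P_out/η = 10.590/0.941 = 11.254 W.
I_p = P_in/V_p = 11.254/230 = 0.0489 A.

I_p ≈ 0.0489 A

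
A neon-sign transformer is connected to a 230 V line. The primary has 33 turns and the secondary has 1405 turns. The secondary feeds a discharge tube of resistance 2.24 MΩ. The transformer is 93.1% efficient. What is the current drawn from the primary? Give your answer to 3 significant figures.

I_p ≈ 0.200 A

V_s = 230 × 1405/33 = 9792.4 V.
I_s = V_s/R = 9792.4/(2.24×10^6) = 0.0043716 A.
P_out = V_s I_s = 9792.4 × 0.0043716 = 42.809 W.
P_in = P_out/η = 42.809/0.931 = 45.981 W.
I_p = P_in/V_p = 45.981/230 = 0.200 A.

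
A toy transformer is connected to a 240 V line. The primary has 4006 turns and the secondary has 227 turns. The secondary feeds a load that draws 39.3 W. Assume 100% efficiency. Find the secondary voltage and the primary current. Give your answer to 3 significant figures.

V_s ≈ 13.6 V, I_p ≈ 0.164 A

V_s = V_p × N_s/N_p = 240 × 227/4006 = 13.600 V.
I_s = P/V_s = 39.3/13.600 = 2.8898 A.
I_p = I_s × N_s/N_p = 2.8898 × 227/4006 = 0.164 A.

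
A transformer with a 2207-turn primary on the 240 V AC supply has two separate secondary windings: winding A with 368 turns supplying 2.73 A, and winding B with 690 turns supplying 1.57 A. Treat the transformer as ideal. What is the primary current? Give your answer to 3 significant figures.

V_A = 240 × 368/2207 = 40.018 V; V_B = 240 × 690/2207 = 75.034 V.
P_out = V_A I_A + V_B I_B = 40.018×2.73 + 75.034×1.57 = 109.25 + 117.80 = 227.05 W.
Ideal ⇒ P_in = P_out, so I_p = P_out/V_p = 227.05/240 = 0.946 A.

I_p ≈ 0.946 A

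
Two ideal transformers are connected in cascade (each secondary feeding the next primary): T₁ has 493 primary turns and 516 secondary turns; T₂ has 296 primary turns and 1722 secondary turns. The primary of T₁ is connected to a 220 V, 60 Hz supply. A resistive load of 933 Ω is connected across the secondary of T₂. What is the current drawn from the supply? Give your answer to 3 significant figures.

I_supply ≈ 8.74 A

After T₁: V = 220.00 × 516/493 = 230.26 V.
After T₂: V = 230.26 × 1722/296 = 1339.6 V.
I_load = 1339.6/933 = 1.4358 A, so P_out = 1339.6 × 1.4358 = 1923.3 W.
All ideal ⇒ P_in = P_out, so I_supply = 1923.3/220 = 8.74 A.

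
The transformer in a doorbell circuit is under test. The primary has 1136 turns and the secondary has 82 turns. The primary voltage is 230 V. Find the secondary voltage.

V_s/V_p = N_s/N_p, so V_s = 230 × 82/1136 = 16.6 V.

V_s ≈ 16.6 V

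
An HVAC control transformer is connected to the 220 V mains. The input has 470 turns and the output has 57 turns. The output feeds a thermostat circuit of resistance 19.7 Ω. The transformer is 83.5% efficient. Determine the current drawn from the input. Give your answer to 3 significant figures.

I_in ≈ 0.197 A

V_out = 220 × 57/470 = 26.681 V.
I_out = V_out/R = 26.681/19.7 = 1.3544 A.
P_out = V_out I_out = 26.681 × 1.3544 = 36.135 W.
P_in = P_out/η = 36.135/0.835 = 43.276 W.
I_in = P_in/V_in = 43.276/220 = 0.197 A.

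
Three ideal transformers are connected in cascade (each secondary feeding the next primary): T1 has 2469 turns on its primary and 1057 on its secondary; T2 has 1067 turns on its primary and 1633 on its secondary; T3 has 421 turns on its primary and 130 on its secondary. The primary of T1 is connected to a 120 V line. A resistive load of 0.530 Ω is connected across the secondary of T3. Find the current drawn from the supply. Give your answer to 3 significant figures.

Secondary of T1: V = 120.00 × 1057/2469 = 51.373 V.
Secondary of T2: V = 51.373 × 1633/1067 = 78.624 V.
Secondary of T3: V = 78.624 × 130/421 = 24.278 V.
I_load = 24.278/0.530 = 45.808 A, so P_out = 24.278 × 45.808 = 1112.1 W.
All ideal ⇒ P_in = P_out, so I_supply = 1112.1/120 = 9.27 A.

I_supply ≈ 9.27 A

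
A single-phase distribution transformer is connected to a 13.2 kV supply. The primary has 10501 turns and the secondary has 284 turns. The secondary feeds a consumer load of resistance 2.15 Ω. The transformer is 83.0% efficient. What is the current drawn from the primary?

I_p ≈ 5.41 A

V_s = 13200 × 284/10501 = 356.99 V.
I_s = V_s/R = 356.99/2.15 = 166.04 A.
P_out = V_s I_s = 356.99 × 166.04 = 59277 W.
P_in = P_out/η = 59277/0.830 = 71418 W.
I_p = P_in/V_p = 71418/13200 = 5.41 A.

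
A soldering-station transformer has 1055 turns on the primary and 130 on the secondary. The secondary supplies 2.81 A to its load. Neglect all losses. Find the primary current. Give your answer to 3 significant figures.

I_p ≈ 0.346 A

For an ideal transformer I_p/I_s = N_s/N_p, so I_p = 2.81 × 130/1055 = 0.346 A.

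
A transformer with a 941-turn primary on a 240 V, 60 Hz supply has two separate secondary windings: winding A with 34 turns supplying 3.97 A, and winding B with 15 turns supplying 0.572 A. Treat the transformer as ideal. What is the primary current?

I_p ≈ 0.153 A

V_A = 240 × 34/941 = 8.6716 V; V_B = 240 × 15/941 = 3.8257 V.
P_out = V_A I_A + V_B I_B = 8.6716×3.97 + 3.8257×0.572 = 34.426 + 2.1883 = 36.615 W.
Ideal ⇒ P_in = P_out, so I_p = P_out/V_p = 36.615/240 = 0.153 A.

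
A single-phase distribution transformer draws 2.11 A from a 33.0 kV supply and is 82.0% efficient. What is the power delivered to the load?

P_out ≈ 57100 W

P_in = V_p I_p = 33000 × 2.11 = 69630 W.
P_out = η P_in = 0.820 × 69630 = 57100 W.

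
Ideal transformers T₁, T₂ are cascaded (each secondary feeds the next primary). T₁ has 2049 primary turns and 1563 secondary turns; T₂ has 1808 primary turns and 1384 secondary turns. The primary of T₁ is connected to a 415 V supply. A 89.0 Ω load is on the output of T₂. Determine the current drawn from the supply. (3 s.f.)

After T₁: V = 415.00 × 1563/2049 = 316.57 V.
After T₂: V = 316.57 × 1384/1808 = 242.33 V.
I_load = 242.33/89.0 = 2.7228 A, so P_out = 242.33 × 2.7228 = 659.80 W.
All ideal ⇒ P_in = P_out, so I_supply = 659.80/415 = 1.59 A.

I_supply ≈ 1.59 A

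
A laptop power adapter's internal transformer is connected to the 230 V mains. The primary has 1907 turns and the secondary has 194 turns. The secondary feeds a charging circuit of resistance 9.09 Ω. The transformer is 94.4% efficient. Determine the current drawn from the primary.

I_p ≈ 0.277 A

V_s = 230 × 194/1907 = 23.398 V.
I_s = V_s/R = 23.398/9.09 = 2.5740 A.
P_out = V_s I_s = 23.398 × 2.5740 = 60.227 W.
P_in = P_out/η = 60.227/0.944 = 63.800 W.
I_p = P_in/V_p = 63.800/230 = 0.277 A.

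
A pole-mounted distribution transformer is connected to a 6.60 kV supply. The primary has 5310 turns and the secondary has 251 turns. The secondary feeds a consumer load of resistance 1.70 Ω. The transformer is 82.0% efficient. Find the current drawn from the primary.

I_p ≈ 10.6 A

V_s = 6600 × 251/5310 = 311.98 V.
I_s = V_s/R = 311.98/1.70 = 183.52 A.
P_out = V_s I_s = 311.98 × 183.52 = 57253 W.
P_in = P_out/η = 57253/0.820 = 69821 W.
I_p = P_in/V_p = 69821/6600 = 10.6 A.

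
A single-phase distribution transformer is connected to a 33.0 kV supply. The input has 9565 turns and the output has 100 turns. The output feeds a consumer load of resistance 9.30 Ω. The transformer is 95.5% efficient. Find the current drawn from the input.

I_in ≈ 0.406 A

V_out = 33000 × 100/9565 = 345.01 V.
I_out = V_out/R = 345.01/9.30 = 37.098 A.
P_out = V_out I_out = 345.01 × 37.098 = 12799 W.
P_in = P_out/η = 12799/0.955 = 13402 W.
I_in = P_in/V_in = 13402/33000 = 0.406 A.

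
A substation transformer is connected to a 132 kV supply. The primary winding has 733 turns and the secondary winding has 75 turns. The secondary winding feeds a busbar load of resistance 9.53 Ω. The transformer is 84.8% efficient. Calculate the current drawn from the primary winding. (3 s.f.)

I_p ≈ 171 A

V_s = 132000 × 75/733 = 13506 V.
I_s = V_s/R = 13506/9.53 = 1417.2 A.
P_out = V_s I_s = 13506 × 1417.2 = 1.9141×10^7 W.
P_in = P_out/η = 1.9141×10^7/0.848 = 2.2572×10^7 W.
I_p = P_in/V_p = 2.2572×10^7/132000 = 171 A.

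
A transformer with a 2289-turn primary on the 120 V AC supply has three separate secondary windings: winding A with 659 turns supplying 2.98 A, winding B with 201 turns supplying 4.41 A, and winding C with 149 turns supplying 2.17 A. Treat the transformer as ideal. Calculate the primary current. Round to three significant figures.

V_A = 120 × 659/2289 = 34.548 V; V_B = 120 × 201/2289 = 10.537 V; V_C = 120 × 149/2289 = 7.8113 V.
P_out = V_A I_A + V_B I_B + V_C I_C = 34.548×2.98 + 10.537×4.41 + 7.8113×2.17 = 102.95 + 46.470 + 16.950 = 166.37 W.
Ideal ⇒ P_in = P_out, so I_p = P_out/V_p = 166.37/120 = 1.39 A.

I_p ≈ 1.39 A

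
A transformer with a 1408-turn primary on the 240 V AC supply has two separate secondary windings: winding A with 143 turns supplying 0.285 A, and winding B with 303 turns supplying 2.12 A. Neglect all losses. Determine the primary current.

V_A = 240 × 143/1408 = 24.375 V; V_B = 240 × 303/1408 = 51.648 V.
P_out = V_A I_A + V_B I_B = 24.375×0.285 + 51.648×2.12 = 6.9469 + 109.49 = 116.44 W.
Ideal ⇒ P_in = P_out, so I_p = P_out/V_p = 116.44/240 = 0.485 A.

I_p ≈ 0.485 A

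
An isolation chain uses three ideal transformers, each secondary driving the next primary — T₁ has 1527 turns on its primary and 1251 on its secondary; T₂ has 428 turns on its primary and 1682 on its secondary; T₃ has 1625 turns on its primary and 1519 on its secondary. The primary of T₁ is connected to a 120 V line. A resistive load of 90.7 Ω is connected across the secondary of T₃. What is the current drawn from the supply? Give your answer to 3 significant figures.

After T₁: V = 120.00 × 1251/1527 = 98.310 V.
After T₂: V = 98.310 × 1682/428 = 386.35 V.
After T₃: V = 386.35 × 1519/1625 = 361.15 V.
I_load = 361.15/90.7 = 3.9818 A, so P_out = 361.15 × 3.9818 = 1438.0 W.
All ideal ⇒ P_in = P_out, so I_supply = 1438.0/120 = 12.0 A.

I_supply ≈ 12.0 A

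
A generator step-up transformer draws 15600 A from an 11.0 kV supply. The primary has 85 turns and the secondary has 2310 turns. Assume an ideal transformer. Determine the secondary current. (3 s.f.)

I_s/I_p = N_p/N_s, so I_s = 15600 × 85/2310 = 574 A.

I_s ≈ 574 A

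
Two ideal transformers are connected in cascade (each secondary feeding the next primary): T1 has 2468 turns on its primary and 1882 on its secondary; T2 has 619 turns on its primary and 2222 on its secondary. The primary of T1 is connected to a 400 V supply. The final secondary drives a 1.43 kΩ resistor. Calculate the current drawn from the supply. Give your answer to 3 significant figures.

Secondary of T1: V = 400.00 × 1882/2468 = 305.02 V.
Secondary of T2: V = 305.02 × 2222/619 = 1094.9 V.
I_load = 1094.9/1430 = 0.76569 A, so P_out = 1094.9 × 0.76569 = 838.38 W.
All ideal ⇒ P_in = P_out, so I_supply = 838.38/400 = 2.10 A.

I_supply ≈ 2.10 A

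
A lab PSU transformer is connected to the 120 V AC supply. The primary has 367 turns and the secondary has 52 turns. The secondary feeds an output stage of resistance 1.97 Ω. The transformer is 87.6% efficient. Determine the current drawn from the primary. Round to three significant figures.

V_s = 120 × 52/367 = 17.003 V.
I_s = V_s/R = 17.003/1.97 = 8.6308 A.
P_out = V_s I_s = 17.003 × 8.6308 = 146.75 W.
P_in = P_out/η = 146.75/0.876 = 167.52 W.
I_p = P_in/V_p = 167.52/120 = 1.40 A.

I_p ≈ 1.40 A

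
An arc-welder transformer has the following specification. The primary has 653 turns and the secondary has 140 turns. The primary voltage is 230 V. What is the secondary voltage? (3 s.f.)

V_s/V_p = N_s/N_p, so V_s = 230 × 140/653 = 49.3 V.

V_s ≈ 49.3 V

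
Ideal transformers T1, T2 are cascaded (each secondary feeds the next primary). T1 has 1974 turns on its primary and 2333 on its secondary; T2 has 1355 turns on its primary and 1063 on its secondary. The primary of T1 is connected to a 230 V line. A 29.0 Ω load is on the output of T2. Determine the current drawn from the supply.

I_supply ≈ 6.82 A

After T1: V = 230.00 × 2333/1974 = 271.83 V.
After T2: V = 271.83 × 1063/1355 = 213.25 V.
I_load = 213.25/29.0 = 7.3535 A, so P_out = 213.25 × 7.3535 = 1568.1 W.
All ideal ⇒ P_in = P_out, so I_supply = 1568.1/230 = 6.82 A.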